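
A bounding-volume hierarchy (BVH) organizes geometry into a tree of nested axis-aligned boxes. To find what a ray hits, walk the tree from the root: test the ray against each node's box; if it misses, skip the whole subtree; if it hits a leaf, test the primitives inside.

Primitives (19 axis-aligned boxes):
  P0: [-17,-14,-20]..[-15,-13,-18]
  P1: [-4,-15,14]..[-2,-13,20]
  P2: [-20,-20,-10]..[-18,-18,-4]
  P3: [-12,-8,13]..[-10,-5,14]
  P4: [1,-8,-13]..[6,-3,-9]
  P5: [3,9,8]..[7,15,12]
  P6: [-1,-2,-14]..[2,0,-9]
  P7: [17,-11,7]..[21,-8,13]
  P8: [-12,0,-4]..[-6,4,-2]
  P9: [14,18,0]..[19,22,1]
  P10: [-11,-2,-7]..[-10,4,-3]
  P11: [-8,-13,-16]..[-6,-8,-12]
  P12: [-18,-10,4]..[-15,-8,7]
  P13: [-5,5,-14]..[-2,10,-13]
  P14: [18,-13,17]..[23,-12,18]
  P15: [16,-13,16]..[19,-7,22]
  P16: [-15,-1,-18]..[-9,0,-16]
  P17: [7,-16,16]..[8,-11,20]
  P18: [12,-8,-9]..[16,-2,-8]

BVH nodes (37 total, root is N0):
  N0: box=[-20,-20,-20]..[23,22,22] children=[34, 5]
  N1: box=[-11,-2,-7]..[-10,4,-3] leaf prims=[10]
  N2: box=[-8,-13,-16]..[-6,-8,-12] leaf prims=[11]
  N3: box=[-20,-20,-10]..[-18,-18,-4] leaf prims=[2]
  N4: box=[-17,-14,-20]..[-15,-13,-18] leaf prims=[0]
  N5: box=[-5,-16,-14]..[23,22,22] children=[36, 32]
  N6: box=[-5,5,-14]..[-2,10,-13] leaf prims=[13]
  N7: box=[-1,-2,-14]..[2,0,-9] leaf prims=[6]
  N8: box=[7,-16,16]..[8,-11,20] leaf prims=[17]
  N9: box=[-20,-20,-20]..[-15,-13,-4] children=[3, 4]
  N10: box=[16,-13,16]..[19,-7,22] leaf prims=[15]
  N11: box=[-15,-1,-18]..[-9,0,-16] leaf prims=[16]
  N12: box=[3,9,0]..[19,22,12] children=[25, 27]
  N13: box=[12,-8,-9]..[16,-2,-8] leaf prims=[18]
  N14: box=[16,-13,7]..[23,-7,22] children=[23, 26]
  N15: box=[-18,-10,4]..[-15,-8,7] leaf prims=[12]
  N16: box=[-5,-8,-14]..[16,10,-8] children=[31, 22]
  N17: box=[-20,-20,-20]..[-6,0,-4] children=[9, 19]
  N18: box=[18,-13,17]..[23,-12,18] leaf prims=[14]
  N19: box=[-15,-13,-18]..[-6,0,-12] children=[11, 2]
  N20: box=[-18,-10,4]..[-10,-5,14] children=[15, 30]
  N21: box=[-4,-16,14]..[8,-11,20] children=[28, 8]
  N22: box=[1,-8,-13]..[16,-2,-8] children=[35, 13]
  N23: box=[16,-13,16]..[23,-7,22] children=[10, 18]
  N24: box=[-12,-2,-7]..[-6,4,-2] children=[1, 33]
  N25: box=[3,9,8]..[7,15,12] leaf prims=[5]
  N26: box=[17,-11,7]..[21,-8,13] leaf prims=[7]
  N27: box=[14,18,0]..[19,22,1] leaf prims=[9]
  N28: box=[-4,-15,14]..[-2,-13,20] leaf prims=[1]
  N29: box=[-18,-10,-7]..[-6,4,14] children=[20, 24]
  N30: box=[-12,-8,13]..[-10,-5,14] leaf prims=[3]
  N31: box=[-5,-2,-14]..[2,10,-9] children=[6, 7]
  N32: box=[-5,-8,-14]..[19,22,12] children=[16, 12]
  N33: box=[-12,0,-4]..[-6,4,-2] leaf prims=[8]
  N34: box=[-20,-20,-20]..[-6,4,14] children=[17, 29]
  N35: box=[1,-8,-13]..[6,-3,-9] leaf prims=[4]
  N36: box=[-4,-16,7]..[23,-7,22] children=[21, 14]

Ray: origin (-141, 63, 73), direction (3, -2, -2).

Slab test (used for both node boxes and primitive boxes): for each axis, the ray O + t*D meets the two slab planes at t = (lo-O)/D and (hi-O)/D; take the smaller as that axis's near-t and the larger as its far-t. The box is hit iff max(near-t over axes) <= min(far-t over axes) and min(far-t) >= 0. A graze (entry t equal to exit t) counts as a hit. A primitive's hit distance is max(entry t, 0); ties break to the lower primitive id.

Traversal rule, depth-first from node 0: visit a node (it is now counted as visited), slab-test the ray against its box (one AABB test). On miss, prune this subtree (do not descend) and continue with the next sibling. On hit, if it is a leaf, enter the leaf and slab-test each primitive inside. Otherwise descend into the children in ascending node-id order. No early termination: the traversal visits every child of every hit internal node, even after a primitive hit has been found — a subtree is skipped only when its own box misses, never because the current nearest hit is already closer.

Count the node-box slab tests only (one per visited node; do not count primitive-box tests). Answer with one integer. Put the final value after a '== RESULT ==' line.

Traverse from the root:
N0 x:[121/3,164/3] y:[41/2,83/2] z:[51/2,93/2] -> hit [121/3,83/2], descend [5, 34]
  N5 x:[136/3,164/3] y:[41/2,79/2] z:[51/2,87/2] -> miss, prune
  N34 x:[121/3,45] y:[59/2,83/2] z:[59/2,93/2] -> hit [121/3,83/2], descend [17, 29]
    N17 x:[121/3,45] y:[63/2,83/2] z:[77/2,93/2] -> hit [121/3,83/2], descend [9, 19]
      N9 x:[121/3,42] y:[38,83/2] z:[77/2,93/2] -> hit [121/3,83/2], descend [3, 4]
        N3 x:[121/3,41] y:[81/2,83/2] z:[77/2,83/2] -> hit [81/2,41] leaf, test {P2@t=81/2}
        N4 x:[124/3,42] y:[38,77/2] z:[91/2,93/2] -> miss, prune
      N19 x:[42,45] y:[63/2,38] z:[85/2,91/2] -> miss, prune
    N29 x:[41,45] y:[59/2,73/2] z:[59/2,40] -> miss, prune

Summary -> nodes [0, 5, 34, 17, 9, 3, 4, 19, 29]; box-tests=9; leaf-entries=1; first=P2

== RESULT ==
9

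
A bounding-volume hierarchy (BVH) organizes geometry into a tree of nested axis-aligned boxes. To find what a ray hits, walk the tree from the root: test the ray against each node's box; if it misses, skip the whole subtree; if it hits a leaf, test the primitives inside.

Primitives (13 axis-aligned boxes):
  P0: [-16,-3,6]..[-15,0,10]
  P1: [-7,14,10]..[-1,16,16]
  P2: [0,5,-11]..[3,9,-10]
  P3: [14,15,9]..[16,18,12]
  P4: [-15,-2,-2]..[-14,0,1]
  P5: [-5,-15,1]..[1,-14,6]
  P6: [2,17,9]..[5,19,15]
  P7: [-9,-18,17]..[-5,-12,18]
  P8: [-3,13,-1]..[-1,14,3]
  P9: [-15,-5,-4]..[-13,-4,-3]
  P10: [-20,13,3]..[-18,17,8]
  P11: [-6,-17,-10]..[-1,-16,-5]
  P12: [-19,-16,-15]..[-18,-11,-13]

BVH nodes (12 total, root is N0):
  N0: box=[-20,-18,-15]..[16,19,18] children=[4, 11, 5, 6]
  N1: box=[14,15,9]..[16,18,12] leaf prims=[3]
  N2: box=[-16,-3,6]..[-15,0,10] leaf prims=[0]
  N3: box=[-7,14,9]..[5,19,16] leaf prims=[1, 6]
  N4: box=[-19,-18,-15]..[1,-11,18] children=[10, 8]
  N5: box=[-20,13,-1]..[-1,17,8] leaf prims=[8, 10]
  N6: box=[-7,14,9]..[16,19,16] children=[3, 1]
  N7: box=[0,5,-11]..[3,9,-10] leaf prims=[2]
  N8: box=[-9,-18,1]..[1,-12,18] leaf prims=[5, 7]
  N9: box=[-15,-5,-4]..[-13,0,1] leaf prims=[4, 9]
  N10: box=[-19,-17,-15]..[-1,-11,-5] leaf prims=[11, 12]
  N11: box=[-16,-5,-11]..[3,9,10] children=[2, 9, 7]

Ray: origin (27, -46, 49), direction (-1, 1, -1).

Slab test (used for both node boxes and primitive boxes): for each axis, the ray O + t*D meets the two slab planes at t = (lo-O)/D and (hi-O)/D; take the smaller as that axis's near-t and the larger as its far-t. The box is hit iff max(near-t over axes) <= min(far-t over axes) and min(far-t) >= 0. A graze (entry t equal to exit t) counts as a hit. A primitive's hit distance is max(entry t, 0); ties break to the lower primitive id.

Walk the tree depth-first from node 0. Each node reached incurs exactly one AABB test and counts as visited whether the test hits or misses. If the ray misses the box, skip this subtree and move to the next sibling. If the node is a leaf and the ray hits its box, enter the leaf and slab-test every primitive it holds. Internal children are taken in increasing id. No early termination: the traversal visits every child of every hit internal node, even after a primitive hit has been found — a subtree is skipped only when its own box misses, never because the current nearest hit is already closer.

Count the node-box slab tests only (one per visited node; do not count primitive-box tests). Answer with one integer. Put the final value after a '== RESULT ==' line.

Trace the traversal:
N0 x:[11,47] y:[28,65] z:[31,64] -> hit [31,47], descend [4, 5, 6, 11]
  N4 x:[26,46] y:[28,35] z:[31,64] -> hit [31,35], descend [8, 10]
    N8 x:[26,36] y:[28,34] z:[31,48] -> hit [31,34] leaf, test {P5(miss), P7@t=32}
    N10 x:[28,46] y:[29,35] z:[54,64] -> miss, prune
  N5 x:[28,47] y:[59,63] z:[41,50] -> miss, prune
  N6 x:[11,34] y:[60,65] z:[33,40] -> miss, prune
  N11 x:[24,43] y:[41,55] z:[39,60] -> hit [41,43], descend [2, 7, 9]
    N2 x:[42,43] y:[43,46] z:[39,43] -> hit [43,43] leaf, test {P0@t=43}
    N7 x:[24,27] y:[51,55] z:[59,60] -> miss, prune
    N9 x:[40,42] y:[41,46] z:[48,53] -> miss, prune

Visited [0, 4, 8, 10, 5, 6, 11, 2, 7, 9]. Tests: 10 box, 2 leaf. Nearest: P7.

== RESULT ==
10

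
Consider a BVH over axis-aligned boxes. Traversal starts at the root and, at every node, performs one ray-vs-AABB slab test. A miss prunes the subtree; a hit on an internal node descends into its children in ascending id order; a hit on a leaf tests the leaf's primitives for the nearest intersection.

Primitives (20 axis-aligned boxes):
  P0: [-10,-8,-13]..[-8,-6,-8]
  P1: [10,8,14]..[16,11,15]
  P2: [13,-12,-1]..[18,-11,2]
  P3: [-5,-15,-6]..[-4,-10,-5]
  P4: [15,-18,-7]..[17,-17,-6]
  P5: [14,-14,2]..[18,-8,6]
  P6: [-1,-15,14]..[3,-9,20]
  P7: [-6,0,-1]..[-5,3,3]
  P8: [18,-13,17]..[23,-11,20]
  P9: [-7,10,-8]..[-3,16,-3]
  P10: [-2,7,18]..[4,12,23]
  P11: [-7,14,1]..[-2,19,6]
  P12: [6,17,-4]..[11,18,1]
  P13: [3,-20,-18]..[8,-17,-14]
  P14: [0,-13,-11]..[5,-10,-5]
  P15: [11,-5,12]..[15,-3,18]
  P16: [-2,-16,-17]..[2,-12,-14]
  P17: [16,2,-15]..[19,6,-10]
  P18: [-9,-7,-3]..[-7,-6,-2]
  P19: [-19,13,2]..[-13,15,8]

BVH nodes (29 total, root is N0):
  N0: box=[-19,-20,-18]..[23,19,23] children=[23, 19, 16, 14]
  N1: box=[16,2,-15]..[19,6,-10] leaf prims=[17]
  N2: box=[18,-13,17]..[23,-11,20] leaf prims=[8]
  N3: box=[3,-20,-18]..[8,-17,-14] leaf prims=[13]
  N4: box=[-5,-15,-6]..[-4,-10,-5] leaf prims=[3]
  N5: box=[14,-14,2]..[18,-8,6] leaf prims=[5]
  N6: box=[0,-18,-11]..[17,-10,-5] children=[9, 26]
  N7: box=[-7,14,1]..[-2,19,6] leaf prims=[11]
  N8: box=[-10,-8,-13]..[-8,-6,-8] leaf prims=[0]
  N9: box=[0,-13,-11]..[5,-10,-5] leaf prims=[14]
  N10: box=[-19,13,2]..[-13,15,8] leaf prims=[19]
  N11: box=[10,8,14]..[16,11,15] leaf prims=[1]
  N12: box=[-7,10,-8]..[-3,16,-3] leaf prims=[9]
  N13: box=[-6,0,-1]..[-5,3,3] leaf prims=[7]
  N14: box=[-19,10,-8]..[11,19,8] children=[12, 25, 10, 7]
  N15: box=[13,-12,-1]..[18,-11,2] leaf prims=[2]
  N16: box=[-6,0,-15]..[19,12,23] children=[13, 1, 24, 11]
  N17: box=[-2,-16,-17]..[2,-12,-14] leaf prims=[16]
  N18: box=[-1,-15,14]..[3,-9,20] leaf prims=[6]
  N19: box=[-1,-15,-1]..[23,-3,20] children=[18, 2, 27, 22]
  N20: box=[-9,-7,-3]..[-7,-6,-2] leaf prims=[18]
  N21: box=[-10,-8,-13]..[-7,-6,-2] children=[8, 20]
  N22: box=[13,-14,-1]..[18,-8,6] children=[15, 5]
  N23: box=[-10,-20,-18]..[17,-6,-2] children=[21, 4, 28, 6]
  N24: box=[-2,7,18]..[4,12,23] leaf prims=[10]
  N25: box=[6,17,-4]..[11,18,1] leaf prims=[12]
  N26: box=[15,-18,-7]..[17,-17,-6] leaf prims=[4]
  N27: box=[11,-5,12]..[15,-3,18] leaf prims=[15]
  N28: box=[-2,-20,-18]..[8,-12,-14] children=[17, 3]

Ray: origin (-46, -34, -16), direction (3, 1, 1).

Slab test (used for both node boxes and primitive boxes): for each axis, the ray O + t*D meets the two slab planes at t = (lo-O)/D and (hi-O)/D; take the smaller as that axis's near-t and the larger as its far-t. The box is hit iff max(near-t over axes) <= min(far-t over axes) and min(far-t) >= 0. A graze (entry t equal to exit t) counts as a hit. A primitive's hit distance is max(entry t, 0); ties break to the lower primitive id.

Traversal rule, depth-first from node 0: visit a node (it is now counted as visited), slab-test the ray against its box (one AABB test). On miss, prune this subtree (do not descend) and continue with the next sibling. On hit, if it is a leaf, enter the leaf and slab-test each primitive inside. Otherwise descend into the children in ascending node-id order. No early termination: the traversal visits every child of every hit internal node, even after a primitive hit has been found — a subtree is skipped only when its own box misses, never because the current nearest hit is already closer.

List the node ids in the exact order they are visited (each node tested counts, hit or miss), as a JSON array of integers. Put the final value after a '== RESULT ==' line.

Traverse from the root:
N0 x:[9,23] y:[14,53] z:[-2,39] -> hit [14,23], descend [14, 16, 19, 23]
  N14 x:[9,19] y:[44,53] z:[8,24] -> miss, prune
  N16 x:[40/3,65/3] y:[34,46] z:[1,39] -> miss, prune
  N19 x:[15,23] y:[19,31] z:[15,36] -> hit [19,23], descend [2, 18, 22, 27]
    N2 x:[64/3,23] y:[21,23] z:[33,36] -> miss, prune
    N18 x:[15,49/3] y:[19,25] z:[30,36] -> miss, prune
    N22 x:[59/3,64/3] y:[20,26] z:[15,22] -> hit [20,64/3], descend [5, 15]
      N5 x:[20,64/3] y:[20,26] z:[18,22] -> hit [20,64/3] leaf, test {P5@t=20}
      N15 x:[59/3,64/3] y:[22,23] z:[15,18] -> miss, prune
    N27 x:[19,61/3] y:[29,31] z:[28,34] -> miss, prune
  N23 x:[12,21] y:[14,28] z:[-2,14] -> hit [14,14], descend [4, 6, 21, 28]
    N4 x:[41/3,14] y:[19,24] z:[10,11] -> miss, prune
    N6 x:[46/3,21] y:[16,24] z:[5,11] -> miss, prune
    N21 x:[12,13] y:[26,28] z:[3,14] -> miss, prune
    N28 x:[44/3,18] y:[14,22] z:[-2,2] -> miss, prune

15 AABB tests over nodes [0, 14, 16, 19, 2, 18, 22, 5, 15, 27, 23, 4, 6, 21, 28]; 1 leaf entered; closest P5.

== RESULT ==
[0, 14, 16, 19, 2, 18, 22, 5, 15, 27, 23, 4, 6, 21, 28]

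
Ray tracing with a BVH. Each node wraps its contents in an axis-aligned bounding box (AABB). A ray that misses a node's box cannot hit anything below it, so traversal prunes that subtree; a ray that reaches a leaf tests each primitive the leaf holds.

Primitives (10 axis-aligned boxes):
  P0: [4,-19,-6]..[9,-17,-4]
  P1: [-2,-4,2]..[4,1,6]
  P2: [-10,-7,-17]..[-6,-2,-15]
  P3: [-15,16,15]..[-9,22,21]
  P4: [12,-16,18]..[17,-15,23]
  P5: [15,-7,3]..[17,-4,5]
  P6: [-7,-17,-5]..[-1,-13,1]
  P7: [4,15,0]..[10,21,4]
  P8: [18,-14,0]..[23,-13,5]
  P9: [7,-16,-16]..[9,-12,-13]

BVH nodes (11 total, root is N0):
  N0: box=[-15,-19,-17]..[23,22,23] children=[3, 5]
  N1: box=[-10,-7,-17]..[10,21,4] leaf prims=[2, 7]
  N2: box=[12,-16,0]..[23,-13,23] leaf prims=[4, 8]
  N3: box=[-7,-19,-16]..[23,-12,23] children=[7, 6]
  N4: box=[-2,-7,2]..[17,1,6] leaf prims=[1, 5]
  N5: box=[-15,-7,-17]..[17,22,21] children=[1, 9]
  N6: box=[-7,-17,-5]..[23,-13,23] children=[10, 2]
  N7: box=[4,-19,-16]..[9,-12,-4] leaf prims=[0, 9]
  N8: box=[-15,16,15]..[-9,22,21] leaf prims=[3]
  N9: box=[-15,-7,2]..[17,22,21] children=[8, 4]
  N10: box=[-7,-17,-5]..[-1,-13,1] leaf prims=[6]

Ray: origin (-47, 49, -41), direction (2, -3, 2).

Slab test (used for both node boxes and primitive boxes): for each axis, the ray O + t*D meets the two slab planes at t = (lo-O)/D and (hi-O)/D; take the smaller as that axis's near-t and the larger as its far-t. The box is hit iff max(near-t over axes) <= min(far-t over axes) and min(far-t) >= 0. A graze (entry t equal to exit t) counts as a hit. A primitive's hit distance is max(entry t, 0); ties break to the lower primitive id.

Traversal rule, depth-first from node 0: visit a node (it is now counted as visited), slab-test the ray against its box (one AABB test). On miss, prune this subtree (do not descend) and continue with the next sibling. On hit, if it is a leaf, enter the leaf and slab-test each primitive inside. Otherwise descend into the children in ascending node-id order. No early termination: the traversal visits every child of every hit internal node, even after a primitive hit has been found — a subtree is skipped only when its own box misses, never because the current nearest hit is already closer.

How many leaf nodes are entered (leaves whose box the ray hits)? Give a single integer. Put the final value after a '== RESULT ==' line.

Traverse from the root:
N0 x:[16,35] y:[9,68/3] z:[12,32] -> hit [16,68/3], descend [3, 5]
  N3 x:[20,35] y:[61/3,68/3] z:[25/2,32] -> hit [61/3,68/3], descend [6, 7]
    N6 x:[20,35] y:[62/3,22] z:[18,32] -> hit [62/3,22], descend [2, 10]
      N2 x:[59/2,35] y:[62/3,65/3] z:[41/2,32] -> miss, prune
      N10 x:[20,23] y:[62/3,22] z:[18,21] -> hit [62/3,21] leaf, test {P6@t=62/3}
    N7 x:[51/2,28] y:[61/3,68/3] z:[25/2,37/2] -> miss, prune
  N5 x:[16,32] y:[9,56/3] z:[12,31] -> hit [16,56/3], descend [1, 9]
    N1 x:[37/2,57/2] y:[28/3,56/3] z:[12,45/2] -> hit [37/2,56/3] leaf, test {P2(miss), P7(miss)}
    N9 x:[16,32] y:[9,56/3] z:[43/2,31] -> miss, prune

order=[0, 3, 6, 2, 10, 7, 5, 1, 9]  |boxes|=9  |leaves|=2  hit=P6

== RESULT ==
2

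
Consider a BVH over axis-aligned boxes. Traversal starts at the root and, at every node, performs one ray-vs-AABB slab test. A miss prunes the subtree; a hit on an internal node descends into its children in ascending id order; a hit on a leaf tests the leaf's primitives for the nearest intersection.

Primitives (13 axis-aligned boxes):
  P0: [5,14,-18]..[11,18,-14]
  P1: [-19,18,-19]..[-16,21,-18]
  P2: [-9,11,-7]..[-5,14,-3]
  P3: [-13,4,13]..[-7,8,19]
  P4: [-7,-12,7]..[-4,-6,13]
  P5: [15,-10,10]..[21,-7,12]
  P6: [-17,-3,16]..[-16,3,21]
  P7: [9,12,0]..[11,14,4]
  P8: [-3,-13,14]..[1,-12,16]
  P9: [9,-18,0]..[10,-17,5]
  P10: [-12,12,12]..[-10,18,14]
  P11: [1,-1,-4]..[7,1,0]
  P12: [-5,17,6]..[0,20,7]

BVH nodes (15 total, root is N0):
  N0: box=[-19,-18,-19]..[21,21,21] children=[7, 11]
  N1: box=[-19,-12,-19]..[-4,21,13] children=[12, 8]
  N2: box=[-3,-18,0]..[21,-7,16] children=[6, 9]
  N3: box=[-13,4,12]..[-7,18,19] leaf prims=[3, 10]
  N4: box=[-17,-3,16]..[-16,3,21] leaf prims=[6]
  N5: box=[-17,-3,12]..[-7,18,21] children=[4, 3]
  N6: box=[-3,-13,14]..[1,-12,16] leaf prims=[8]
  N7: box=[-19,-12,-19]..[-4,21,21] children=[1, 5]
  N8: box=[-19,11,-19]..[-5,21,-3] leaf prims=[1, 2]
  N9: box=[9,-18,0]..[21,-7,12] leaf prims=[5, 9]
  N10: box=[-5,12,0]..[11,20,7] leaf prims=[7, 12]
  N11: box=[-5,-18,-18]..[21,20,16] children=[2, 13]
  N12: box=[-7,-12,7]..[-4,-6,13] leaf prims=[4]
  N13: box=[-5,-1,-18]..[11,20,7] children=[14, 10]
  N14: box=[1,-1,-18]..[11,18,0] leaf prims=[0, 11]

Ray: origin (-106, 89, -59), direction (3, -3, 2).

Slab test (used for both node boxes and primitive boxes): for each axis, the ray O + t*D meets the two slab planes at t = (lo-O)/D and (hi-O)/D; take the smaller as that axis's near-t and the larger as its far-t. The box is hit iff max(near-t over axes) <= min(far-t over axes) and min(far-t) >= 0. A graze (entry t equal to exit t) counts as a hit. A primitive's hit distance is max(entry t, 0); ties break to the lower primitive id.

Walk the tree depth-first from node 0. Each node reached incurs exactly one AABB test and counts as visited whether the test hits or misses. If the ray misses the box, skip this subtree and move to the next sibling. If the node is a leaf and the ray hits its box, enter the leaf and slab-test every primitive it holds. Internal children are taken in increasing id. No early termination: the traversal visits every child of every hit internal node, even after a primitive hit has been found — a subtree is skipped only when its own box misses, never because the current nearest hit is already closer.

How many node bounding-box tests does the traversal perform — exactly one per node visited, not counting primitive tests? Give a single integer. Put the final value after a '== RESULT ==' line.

Traverse from the root:
N0 x:[29,127/3] y:[68/3,107/3] z:[20,40] -> hit [29,107/3], descend [7, 11]
  N7 x:[29,34] y:[68/3,101/3] z:[20,40] -> hit [29,101/3], descend [1, 5]
    N1 x:[29,34] y:[68/3,101/3] z:[20,36] -> hit [29,101/3], descend [8, 12]
      N8 x:[29,101/3] y:[68/3,26] z:[20,28] -> miss, prune
      N12 x:[33,34] y:[95/3,101/3] z:[33,36] -> hit [33,101/3] leaf, test {P4@t=33}
    N5 x:[89/3,33] y:[71/3,92/3] z:[71/2,40] -> miss, prune
  N11 x:[101/3,127/3] y:[23,107/3] z:[41/2,75/2] -> hit [101/3,107/3], descend [2, 13]
    N2 x:[103/3,127/3] y:[32,107/3] z:[59/2,75/2] -> hit [103/3,107/3], descend [6, 9]
      N6 x:[103/3,107/3] y:[101/3,34] z:[73/2,75/2] -> miss, prune
      N9 x:[115/3,127/3] y:[32,107/3] z:[59/2,71/2] -> miss, prune
    N13 x:[101/3,39] y:[23,30] z:[41/2,33] -> miss, prune

Summary -> nodes [0, 7, 1, 8, 12, 5, 11, 2, 6, 9, 13]; box-tests=11; leaf-entries=1; first=P4

== RESULT ==
11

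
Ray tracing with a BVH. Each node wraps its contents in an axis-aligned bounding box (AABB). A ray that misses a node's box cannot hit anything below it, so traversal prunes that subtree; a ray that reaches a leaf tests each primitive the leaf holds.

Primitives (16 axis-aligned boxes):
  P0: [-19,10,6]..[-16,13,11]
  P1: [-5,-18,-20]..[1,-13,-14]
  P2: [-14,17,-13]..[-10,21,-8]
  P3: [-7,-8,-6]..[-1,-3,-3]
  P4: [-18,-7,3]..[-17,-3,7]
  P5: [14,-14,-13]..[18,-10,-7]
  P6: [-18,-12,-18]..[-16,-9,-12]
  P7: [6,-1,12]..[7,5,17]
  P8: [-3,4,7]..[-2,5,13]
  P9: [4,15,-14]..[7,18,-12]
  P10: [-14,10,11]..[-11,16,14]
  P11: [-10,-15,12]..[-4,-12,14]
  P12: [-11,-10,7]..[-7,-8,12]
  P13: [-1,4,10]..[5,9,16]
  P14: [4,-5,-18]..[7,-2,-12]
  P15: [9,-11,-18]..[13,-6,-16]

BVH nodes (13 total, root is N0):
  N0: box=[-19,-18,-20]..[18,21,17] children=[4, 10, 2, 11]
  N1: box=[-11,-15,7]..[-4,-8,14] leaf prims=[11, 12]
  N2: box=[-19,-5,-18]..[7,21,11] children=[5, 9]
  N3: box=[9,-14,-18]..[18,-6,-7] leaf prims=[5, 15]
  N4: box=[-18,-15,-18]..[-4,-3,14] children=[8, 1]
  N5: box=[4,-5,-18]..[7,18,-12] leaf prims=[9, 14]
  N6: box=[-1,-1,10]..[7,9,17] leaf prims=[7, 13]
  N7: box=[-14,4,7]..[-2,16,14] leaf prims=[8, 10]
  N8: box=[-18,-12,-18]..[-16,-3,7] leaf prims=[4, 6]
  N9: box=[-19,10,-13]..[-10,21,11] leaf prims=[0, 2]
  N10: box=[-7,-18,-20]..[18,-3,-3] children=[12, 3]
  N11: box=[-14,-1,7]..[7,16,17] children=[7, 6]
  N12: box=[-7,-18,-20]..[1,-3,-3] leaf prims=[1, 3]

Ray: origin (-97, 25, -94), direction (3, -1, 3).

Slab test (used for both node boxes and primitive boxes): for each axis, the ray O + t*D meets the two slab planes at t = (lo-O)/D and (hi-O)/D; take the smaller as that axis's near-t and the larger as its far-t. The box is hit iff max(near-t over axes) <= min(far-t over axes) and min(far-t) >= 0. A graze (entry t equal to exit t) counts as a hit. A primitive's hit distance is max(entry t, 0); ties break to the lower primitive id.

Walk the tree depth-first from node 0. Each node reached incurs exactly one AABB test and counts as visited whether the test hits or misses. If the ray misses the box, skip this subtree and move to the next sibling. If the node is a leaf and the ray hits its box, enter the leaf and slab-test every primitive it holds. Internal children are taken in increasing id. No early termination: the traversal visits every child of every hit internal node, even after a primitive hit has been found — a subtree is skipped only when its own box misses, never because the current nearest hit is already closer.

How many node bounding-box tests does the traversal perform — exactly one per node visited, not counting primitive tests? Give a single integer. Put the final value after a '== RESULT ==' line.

Traverse from the root:
N0 x:[26,115/3] y:[4,43] z:[74/3,37] -> hit [26,37], descend [2, 4, 10, 11]
  N2 x:[26,104/3] y:[4,30] z:[76/3,35] -> hit [26,30], descend [5, 9]
    N5 x:[101/3,104/3] y:[7,30] z:[76/3,82/3] -> miss, prune
    N9 x:[26,29] y:[4,15] z:[27,35] -> miss, prune
  N4 x:[79/3,31] y:[28,40] z:[76/3,36] -> hit [28,31], descend [1, 8]
    N1 x:[86/3,31] y:[33,40] z:[101/3,36] -> miss, prune
    N8 x:[79/3,27] y:[28,37] z:[76/3,101/3] -> miss, prune
  N10 x:[30,115/3] y:[28,43] z:[74/3,91/3] -> hit [30,91/3], descend [3, 12]
    N3 x:[106/3,115/3] y:[31,39] z:[76/3,29] -> miss, prune
    N12 x:[30,98/3] y:[28,43] z:[74/3,91/3] -> hit [30,91/3] leaf, test {P1(miss), P3@t=30}
  N11 x:[83/3,104/3] y:[9,26] z:[101/3,37] -> miss, prune

Visited [0, 2, 5, 9, 4, 1, 8, 10, 3, 12, 11]. Tests: 11 box, 1 leaf. Nearest: P3.

== RESULT ==
11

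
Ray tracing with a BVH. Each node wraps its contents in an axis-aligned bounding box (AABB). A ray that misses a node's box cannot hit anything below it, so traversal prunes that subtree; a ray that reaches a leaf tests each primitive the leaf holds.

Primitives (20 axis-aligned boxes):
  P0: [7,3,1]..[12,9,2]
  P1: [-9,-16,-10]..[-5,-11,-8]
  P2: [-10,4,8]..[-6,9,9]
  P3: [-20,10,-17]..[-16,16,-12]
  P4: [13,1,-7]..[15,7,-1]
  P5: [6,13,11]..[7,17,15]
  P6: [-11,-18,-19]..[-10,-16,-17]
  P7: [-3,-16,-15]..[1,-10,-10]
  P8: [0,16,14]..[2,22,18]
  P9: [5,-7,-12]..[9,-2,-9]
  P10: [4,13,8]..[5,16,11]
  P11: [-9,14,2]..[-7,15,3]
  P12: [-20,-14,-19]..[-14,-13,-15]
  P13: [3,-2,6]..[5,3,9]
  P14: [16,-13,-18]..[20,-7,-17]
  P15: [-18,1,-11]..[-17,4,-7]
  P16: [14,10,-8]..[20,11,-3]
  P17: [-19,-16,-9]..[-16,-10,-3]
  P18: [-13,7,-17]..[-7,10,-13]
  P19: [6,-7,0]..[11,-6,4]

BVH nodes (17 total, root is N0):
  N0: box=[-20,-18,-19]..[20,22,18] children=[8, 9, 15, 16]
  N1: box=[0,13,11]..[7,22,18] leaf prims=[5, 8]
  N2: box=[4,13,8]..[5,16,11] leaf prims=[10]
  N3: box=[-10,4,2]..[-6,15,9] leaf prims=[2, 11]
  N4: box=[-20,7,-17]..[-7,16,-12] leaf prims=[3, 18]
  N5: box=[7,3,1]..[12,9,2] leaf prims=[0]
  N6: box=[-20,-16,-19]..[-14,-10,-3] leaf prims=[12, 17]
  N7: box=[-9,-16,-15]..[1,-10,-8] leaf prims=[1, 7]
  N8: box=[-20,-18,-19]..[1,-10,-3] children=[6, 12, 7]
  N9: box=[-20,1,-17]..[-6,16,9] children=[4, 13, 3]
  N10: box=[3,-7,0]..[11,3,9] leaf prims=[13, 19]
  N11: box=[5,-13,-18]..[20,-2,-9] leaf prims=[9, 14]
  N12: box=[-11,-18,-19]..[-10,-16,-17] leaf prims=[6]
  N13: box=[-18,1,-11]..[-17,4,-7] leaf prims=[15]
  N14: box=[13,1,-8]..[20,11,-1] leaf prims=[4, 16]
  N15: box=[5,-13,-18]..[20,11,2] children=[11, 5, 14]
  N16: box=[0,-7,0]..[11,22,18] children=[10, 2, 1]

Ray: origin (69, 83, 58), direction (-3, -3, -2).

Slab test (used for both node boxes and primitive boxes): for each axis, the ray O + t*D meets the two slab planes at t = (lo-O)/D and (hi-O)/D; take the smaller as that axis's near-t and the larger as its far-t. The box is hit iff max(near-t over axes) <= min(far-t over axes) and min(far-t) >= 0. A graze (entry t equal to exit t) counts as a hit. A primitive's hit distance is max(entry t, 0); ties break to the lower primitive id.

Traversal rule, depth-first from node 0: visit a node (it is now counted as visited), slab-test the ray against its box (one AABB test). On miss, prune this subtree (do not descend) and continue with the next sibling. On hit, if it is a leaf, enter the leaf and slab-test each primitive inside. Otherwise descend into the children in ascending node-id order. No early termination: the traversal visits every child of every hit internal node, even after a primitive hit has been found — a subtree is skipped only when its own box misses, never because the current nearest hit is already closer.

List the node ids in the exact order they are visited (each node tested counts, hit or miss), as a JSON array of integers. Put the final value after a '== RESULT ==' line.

Walk:
N0 x:[49/3,89/3] y:[61/3,101/3] z:[20,77/2] -> hit [61/3,89/3], descend [8, 9, 15, 16]
  N8 x:[68/3,89/3] y:[31,101/3] z:[61/2,77/2] -> miss, prune
  N9 x:[25,89/3] y:[67/3,82/3] z:[49/2,75/2] -> hit [25,82/3], descend [3, 4, 13]
    N3 x:[25,79/3] y:[68/3,79/3] z:[49/2,28] -> hit [25,79/3] leaf, test {P2@t=25, P11(miss)}
    N4 x:[76/3,89/3] y:[67/3,76/3] z:[35,75/2] -> miss, prune
    N13 x:[86/3,29] y:[79/3,82/3] z:[65/2,69/2] -> miss, prune
  N15 x:[49/3,64/3] y:[24,32] z:[28,38] -> miss, prune
  N16 x:[58/3,23] y:[61/3,30] z:[20,29] -> hit [61/3,23], descend [1, 2, 10]
    N1 x:[62/3,23] y:[61/3,70/3] z:[20,47/2] -> hit [62/3,23] leaf, test {P5(miss), P8(miss)}
    N2 x:[64/3,65/3] y:[67/3,70/3] z:[47/2,25] -> miss, prune
    N10 x:[58/3,22] y:[80/3,30] z:[49/2,29] -> miss, prune

order=[0, 8, 9, 3, 4, 13, 15, 16, 1, 2, 10]  |boxes|=11  |leaves|=2  hit=P2

== RESULT ==
[0, 8, 9, 3, 4, 13, 15, 16, 1, 2, 10]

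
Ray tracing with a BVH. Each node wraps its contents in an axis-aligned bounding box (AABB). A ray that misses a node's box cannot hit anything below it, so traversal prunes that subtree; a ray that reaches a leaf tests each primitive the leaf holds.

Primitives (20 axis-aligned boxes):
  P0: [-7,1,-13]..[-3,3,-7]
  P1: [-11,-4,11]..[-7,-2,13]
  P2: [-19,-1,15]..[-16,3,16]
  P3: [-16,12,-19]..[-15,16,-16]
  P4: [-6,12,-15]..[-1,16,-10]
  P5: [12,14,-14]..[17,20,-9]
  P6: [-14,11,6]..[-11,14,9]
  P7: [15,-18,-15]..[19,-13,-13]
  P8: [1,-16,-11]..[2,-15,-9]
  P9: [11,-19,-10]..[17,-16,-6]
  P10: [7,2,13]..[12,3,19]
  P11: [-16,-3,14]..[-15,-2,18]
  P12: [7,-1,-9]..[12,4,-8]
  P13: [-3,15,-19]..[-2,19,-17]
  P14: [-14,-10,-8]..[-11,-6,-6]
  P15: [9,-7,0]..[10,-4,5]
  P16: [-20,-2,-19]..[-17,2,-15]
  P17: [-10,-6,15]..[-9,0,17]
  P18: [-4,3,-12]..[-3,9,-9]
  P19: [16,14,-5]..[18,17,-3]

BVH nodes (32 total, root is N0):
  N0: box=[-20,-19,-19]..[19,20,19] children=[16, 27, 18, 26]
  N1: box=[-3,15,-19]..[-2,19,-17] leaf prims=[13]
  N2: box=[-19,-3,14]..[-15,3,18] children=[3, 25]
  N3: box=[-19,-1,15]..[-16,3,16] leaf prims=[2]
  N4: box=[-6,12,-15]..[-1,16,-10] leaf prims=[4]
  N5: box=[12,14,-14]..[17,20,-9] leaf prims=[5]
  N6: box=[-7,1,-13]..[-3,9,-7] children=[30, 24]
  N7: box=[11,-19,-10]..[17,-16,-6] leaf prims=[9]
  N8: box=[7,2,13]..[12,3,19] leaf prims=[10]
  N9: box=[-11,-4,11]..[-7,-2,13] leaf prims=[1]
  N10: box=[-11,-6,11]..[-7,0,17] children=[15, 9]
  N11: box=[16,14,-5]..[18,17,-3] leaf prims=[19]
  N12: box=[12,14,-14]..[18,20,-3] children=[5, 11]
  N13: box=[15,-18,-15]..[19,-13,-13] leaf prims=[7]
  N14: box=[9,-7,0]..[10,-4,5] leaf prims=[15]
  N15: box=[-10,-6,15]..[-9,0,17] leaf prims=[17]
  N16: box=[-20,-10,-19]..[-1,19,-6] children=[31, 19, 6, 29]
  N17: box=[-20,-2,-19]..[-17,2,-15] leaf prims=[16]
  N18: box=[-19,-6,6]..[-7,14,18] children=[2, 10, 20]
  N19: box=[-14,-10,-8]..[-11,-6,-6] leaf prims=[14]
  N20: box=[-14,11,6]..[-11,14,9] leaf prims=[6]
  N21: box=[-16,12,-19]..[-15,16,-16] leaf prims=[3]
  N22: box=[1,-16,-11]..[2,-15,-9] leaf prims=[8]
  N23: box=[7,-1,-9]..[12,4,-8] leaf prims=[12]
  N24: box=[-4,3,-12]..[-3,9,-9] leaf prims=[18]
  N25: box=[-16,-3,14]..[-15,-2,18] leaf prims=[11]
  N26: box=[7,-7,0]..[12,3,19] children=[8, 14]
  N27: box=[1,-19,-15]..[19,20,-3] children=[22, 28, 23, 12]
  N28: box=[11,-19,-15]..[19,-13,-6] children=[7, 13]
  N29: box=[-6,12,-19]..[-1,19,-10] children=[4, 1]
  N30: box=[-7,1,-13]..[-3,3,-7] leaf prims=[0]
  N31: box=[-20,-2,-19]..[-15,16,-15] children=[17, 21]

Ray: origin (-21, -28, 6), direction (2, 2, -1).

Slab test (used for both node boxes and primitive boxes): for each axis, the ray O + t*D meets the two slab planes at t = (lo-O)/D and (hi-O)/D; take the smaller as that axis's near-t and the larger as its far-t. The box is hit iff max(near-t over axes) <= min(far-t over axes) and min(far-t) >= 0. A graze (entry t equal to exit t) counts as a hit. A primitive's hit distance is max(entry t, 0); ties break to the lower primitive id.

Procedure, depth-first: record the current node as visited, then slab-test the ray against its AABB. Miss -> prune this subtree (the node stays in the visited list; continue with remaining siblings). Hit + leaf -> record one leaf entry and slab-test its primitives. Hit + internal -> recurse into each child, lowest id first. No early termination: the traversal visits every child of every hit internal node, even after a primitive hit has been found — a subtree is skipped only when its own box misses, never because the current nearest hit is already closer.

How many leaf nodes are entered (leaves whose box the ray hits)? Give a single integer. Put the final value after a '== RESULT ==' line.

Trace the traversal:
N0 x:[1/2,20] y:[9/2,24] z:[-13,25] -> hit [9/2,20], descend [16, 18, 26, 27]
  N16 x:[1/2,10] y:[9,47/2] z:[12,25] -> miss, prune
  N18 x:[1,7] y:[11,21] z:[-12,0] -> miss, prune
  N26 x:[14,33/2] y:[21/2,31/2] z:[-13,6] -> miss, prune
  N27 x:[11,20] y:[9/2,24] z:[9,21] -> hit [11,20], descend [12, 22, 23, 28]
    N12 x:[33/2,39/2] y:[21,24] z:[9,20] -> miss, prune
    N22 x:[11,23/2] y:[6,13/2] z:[15,17] -> miss, prune
    N23 x:[14,33/2] y:[27/2,16] z:[14,15] -> hit [14,15] leaf, test {P12@t=14}
    N28 x:[16,20] y:[9/2,15/2] z:[12,21] -> miss, prune

Summary -> nodes [0, 16, 18, 26, 27, 12, 22, 23, 28]; box-tests=9; leaf-entries=1; first=P12

== RESULT ==
1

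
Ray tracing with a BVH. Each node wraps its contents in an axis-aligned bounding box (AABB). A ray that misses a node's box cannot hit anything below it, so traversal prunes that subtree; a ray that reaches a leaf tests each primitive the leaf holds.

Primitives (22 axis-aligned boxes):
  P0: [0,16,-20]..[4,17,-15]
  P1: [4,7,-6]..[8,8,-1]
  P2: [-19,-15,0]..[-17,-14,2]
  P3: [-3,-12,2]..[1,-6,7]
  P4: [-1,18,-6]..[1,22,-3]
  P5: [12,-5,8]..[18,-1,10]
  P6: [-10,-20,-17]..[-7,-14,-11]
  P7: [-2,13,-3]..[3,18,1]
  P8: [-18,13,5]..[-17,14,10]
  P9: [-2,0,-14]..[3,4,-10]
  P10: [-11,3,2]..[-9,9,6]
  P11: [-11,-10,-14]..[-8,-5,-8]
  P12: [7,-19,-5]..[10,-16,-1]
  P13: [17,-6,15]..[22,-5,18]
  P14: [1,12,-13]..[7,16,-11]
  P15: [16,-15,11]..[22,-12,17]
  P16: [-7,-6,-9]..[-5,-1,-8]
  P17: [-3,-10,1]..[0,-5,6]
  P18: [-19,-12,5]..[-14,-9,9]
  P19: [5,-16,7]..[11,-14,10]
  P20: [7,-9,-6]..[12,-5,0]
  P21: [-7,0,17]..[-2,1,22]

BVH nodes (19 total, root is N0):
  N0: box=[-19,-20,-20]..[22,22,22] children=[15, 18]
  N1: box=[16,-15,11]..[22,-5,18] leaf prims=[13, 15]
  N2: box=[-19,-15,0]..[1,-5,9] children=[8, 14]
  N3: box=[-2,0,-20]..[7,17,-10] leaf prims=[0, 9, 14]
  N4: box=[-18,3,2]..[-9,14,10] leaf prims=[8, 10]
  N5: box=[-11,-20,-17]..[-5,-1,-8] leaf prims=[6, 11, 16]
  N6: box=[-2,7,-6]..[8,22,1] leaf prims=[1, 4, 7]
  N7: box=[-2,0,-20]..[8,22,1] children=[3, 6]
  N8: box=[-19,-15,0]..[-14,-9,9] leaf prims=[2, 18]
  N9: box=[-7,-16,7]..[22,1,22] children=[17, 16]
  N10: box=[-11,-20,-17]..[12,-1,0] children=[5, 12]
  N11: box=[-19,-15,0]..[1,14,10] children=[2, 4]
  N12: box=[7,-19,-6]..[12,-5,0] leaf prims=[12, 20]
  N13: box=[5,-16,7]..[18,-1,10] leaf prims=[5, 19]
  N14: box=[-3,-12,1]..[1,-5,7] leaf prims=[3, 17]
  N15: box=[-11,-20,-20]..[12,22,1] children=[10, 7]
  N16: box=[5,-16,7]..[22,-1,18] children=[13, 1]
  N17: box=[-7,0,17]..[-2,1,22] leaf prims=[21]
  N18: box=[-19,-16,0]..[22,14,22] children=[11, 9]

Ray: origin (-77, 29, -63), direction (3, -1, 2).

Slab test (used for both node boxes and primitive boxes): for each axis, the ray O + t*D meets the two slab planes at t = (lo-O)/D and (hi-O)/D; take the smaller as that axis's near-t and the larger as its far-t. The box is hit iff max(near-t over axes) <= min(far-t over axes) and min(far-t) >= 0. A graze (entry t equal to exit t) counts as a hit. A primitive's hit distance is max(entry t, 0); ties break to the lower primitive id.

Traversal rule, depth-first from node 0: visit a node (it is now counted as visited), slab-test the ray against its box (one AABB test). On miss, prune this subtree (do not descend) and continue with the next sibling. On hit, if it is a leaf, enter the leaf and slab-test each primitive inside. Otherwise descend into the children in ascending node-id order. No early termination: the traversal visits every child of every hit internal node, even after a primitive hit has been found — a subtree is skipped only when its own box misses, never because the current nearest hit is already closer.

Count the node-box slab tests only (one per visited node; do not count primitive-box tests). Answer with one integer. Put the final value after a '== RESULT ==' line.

Traverse from the root:
N0 x:[58/3,33] y:[7,49] z:[43/2,85/2] -> hit [43/2,33], descend [15, 18]
  N15 x:[22,89/3] y:[7,49] z:[43/2,32] -> hit [22,89/3], descend [7, 10]
    N7 x:[25,85/3] y:[7,29] z:[43/2,32] -> hit [25,85/3], descend [3, 6]
      N3 x:[25,28] y:[12,29] z:[43/2,53/2] -> hit [25,53/2] leaf, test {P0(miss), P9@t=25, P14(miss)}
      N6 x:[25,85/3] y:[7,22] z:[57/2,32] -> miss, prune
    N10 x:[22,89/3] y:[30,49] z:[23,63/2] -> miss, prune
  N18 x:[58/3,33] y:[15,45] z:[63/2,85/2] -> hit [63/2,33], descend [9, 11]
    N9 x:[70/3,33] y:[28,45] z:[35,85/2] -> miss, prune
    N11 x:[58/3,26] y:[15,44] z:[63/2,73/2] -> miss, prune

Summary -> nodes [0, 15, 7, 3, 6, 10, 18, 9, 11]; box-tests=9; leaf-entries=1; first=P9

== RESULT ==
9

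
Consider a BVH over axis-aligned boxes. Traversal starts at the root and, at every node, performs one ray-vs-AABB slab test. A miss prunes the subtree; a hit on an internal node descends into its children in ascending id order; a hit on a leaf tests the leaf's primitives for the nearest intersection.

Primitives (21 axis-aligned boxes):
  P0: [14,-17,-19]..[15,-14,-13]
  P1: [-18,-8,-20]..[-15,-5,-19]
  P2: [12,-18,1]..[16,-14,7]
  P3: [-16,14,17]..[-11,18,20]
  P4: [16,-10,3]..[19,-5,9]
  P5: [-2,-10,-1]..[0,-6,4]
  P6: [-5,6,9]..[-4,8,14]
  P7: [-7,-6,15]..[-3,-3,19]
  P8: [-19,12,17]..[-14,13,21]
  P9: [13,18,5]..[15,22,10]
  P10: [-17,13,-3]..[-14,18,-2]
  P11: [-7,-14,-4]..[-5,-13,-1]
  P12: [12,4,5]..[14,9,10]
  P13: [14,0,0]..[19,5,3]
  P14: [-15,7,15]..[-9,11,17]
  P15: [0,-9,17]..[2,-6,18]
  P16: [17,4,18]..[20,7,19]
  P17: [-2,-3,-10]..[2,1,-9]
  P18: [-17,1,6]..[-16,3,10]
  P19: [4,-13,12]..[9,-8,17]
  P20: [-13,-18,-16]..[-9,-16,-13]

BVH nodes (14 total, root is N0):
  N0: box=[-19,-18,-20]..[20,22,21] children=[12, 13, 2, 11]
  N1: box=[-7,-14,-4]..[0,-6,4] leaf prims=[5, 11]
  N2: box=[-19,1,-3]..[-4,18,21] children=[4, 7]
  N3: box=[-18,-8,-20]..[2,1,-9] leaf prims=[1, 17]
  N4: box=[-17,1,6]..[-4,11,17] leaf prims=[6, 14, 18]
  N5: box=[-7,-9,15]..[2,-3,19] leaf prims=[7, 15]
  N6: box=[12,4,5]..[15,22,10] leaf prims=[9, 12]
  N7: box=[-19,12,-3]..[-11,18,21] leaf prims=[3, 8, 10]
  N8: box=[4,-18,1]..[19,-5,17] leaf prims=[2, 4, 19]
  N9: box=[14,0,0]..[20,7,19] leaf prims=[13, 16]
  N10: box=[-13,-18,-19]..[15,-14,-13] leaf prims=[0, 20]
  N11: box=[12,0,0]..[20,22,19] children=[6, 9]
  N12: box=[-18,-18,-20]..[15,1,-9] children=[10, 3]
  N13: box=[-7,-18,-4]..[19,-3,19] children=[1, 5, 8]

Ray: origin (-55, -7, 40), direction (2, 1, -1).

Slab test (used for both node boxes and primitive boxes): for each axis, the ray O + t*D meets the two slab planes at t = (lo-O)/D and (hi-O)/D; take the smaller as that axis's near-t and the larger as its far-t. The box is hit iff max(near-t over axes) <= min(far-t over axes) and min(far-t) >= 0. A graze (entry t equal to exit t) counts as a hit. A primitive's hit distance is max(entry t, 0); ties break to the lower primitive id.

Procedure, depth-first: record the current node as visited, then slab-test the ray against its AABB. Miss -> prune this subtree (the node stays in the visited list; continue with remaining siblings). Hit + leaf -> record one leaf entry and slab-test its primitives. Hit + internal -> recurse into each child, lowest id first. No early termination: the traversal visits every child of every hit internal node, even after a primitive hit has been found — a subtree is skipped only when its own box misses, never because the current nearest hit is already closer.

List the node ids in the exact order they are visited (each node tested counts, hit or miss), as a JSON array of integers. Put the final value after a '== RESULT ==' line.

Walk:
N0 x:[18,75/2] y:[-11,29] z:[19,60] -> hit [19,29], descend [2, 11, 12, 13]
  N2 x:[18,51/2] y:[8,25] z:[19,43] -> hit [19,25], descend [4, 7]
    N4 x:[19,51/2] y:[8,18] z:[23,34] -> miss, prune
    N7 x:[18,22] y:[19,25] z:[19,43] -> hit [19,22] leaf, test {P3@t=21, P8@t=19, P10(miss)}
  N11 x:[67/2,75/2] y:[7,29] z:[21,40] -> miss, prune
  N12 x:[37/2,35] y:[-11,8] z:[49,60] -> miss, prune
  N13 x:[24,37] y:[-11,4] z:[21,44] -> miss, prune

order=[0, 2, 4, 7, 11, 12, 13]  |boxes|=7  |leaves|=1  hit=P8

== RESULT ==
[0, 2, 4, 7, 11, 12, 13]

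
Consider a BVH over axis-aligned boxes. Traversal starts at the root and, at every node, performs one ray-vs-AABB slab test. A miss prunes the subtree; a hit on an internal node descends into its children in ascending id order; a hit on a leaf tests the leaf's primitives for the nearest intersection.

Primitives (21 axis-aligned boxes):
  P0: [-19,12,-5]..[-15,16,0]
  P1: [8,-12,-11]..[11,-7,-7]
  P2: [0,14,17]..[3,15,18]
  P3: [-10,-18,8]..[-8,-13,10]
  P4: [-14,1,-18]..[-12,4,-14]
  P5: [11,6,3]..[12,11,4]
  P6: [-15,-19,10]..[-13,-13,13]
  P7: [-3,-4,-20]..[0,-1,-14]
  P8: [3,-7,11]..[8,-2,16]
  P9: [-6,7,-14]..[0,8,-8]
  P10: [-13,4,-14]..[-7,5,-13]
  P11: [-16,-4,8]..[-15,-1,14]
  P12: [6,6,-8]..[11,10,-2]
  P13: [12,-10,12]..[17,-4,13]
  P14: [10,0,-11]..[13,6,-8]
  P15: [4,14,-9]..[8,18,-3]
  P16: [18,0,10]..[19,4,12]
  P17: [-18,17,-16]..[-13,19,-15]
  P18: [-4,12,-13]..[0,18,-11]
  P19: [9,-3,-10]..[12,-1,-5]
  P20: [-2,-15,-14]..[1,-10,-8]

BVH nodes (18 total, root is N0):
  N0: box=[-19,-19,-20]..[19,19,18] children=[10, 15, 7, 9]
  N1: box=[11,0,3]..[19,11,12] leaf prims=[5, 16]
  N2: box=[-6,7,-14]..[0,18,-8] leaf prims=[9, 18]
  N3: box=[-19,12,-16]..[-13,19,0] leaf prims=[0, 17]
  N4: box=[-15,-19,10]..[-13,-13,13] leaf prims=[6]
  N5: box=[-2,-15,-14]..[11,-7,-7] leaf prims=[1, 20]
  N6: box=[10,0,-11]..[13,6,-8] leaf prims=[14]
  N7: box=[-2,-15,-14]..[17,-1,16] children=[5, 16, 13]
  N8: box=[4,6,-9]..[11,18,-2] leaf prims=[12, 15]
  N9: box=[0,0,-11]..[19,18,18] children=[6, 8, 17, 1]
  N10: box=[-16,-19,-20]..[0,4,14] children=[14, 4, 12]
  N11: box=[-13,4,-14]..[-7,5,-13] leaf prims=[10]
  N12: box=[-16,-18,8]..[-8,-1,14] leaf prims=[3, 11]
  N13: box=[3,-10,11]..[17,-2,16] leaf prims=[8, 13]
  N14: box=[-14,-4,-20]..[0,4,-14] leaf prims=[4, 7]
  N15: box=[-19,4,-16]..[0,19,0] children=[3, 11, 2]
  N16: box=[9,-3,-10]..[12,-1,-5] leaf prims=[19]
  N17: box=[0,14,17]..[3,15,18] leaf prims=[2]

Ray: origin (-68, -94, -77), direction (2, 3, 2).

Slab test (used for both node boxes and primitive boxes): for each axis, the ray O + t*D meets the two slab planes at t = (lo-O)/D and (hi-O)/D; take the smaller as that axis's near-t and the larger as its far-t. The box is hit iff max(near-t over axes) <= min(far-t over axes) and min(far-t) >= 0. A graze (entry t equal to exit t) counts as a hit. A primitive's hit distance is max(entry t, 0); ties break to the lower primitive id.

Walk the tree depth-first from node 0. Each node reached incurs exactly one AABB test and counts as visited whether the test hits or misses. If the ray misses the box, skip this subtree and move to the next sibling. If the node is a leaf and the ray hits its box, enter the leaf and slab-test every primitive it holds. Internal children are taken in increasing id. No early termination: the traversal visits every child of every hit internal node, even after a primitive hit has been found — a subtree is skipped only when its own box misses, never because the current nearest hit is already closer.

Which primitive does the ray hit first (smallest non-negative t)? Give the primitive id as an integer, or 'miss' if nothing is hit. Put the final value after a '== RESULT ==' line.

Trace the traversal:
N0 x:[49/2,87/2] y:[25,113/3] z:[57/2,95/2] -> hit [57/2,113/3], descend [7, 9, 10, 15]
  N7 x:[33,85/2] y:[79/3,31] z:[63/2,93/2] -> miss, prune
  N9 x:[34,87/2] y:[94/3,112/3] z:[33,95/2] -> hit [34,112/3], descend [1, 6, 8, 17]
    N1 x:[79/2,87/2] y:[94/3,35] z:[40,89/2] -> miss, prune
    N6 x:[39,81/2] y:[94/3,100/3] z:[33,69/2] -> miss, prune
    N8 x:[36,79/2] y:[100/3,112/3] z:[34,75/2] -> hit [36,112/3] leaf, test {P12(miss), P15@t=36}
    N17 x:[34,71/2] y:[36,109/3] z:[47,95/2] -> miss, prune
  N10 x:[26,34] y:[25,98/3] z:[57/2,91/2] -> hit [57/2,98/3], descend [4, 12, 14]
    N4 x:[53/2,55/2] y:[25,27] z:[87/2,45] -> miss, prune
    N12 x:[26,30] y:[76/3,31] z:[85/2,91/2] -> miss, prune
    N14 x:[27,34] y:[30,98/3] z:[57/2,63/2] -> hit [30,63/2] leaf, test {P4(miss), P7(miss)}
  N15 x:[49/2,34] y:[98/3,113/3] z:[61/2,77/2] -> hit [98/3,34], descend [2, 3, 11]
    N2 x:[31,34] y:[101/3,112/3] z:[63/2,69/2] -> hit [101/3,34] leaf, test {P9@t=101/3, P18(miss)}
    N3 x:[49/2,55/2] y:[106/3,113/3] z:[61/2,77/2] -> miss, prune
    N11 x:[55/2,61/2] y:[98/3,33] z:[63/2,32] -> miss, prune

Summary -> nodes [0, 7, 9, 1, 6, 8, 17, 10, 4, 12, 14, 15, 2, 3, 11]; box-tests=15; leaf-entries=3; first=P9

== RESULT ==
9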